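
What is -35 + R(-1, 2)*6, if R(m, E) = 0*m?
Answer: -35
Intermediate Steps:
R(m, E) = 0
-35 + R(-1, 2)*6 = -35 + 0*6 = -35 + 0 = -35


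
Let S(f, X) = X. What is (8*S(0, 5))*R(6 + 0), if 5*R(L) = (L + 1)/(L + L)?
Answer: 14/3 ≈ 4.6667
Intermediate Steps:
R(L) = (1 + L)/(10*L) (R(L) = ((L + 1)/(L + L))/5 = ((1 + L)/((2*L)))/5 = ((1 + L)*(1/(2*L)))/5 = ((1 + L)/(2*L))/5 = (1 + L)/(10*L))
(8*S(0, 5))*R(6 + 0) = (8*5)*((1 + (6 + 0))/(10*(6 + 0))) = 40*((⅒)*(1 + 6)/6) = 40*((⅒)*(⅙)*7) = 40*(7/60) = 14/3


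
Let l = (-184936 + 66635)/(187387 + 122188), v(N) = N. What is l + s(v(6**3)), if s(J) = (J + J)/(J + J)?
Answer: 191274/309575 ≈ 0.61786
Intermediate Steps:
s(J) = 1 (s(J) = (2*J)/((2*J)) = (2*J)*(1/(2*J)) = 1)
l = -118301/309575 ≈ -0.38214
l + s(v(6**3)) = -118301/309575 + 1 = 191274/309575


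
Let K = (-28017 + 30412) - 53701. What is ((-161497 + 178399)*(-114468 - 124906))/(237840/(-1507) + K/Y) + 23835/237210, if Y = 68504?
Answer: 366955573861856969683/14382226359146 ≈ 2.5515e+7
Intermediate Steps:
K = -51306 (K = 2395 - 53701 = -51306)
((-161497 + 178399)*(-114468 - 124906))/(237840/(-1507) + K/Y) + 23835/237210 = ((-161497 + 178399)*(-114468 - 124906))/(237840/(-1507) - 51306/68504) + 23835/237210 = (16902*(-239374))/(237840*(-1/1507) - 51306*1/68504) + 23835*(1/237210) = -4045899348/(-237840/1507 - 25653/34252) + 1589/15814 = -4045899348/(-8185154751/51617764) + 1589/15814 = -4045899348*(-51617764/8185154751) + 1589/15814 = 23204475301424208/909461639 + 1589/15814 = 366955573861856969683/14382226359146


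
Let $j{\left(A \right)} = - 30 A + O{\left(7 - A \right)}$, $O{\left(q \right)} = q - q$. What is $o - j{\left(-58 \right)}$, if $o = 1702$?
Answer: $-38$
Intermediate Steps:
$O{\left(q \right)} = 0$
$j{\left(A \right)} = - 30 A$ ($j{\left(A \right)} = - 30 A + 0 = - 30 A$)
$o - j{\left(-58 \right)} = 1702 - \left(-30\right) \left(-58\right) = 1702 - 1740 = -38$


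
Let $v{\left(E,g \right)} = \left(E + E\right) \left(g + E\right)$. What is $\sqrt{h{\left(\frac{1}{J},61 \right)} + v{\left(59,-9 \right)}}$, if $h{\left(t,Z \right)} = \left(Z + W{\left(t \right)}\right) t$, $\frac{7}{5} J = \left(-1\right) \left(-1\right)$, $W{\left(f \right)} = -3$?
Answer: $\frac{\sqrt{149530}}{5} \approx 77.338$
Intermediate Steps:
$v{\left(E,g \right)} = 2 E \left(E + g\right)$
$J = \frac{5}{7}$ ($J = \frac{5 \left(\left(-1\right) \left(-1\right)\right)}{7} = \frac{5}{7} \cdot 1 = \frac{5}{7} \approx 0.71429$)
$h{\left(t,Z \right)} = t \left(-3 + Z\right)$ ($h{\left(t,Z \right)} = \left(Z - 3\right) t = \left(-3 + Z\right) t = t \left(-3 + Z\right)$)
$\sqrt{h{\left(\frac{1}{J},61 \right)} + v{\left(59,-9 \right)}} = \sqrt{\frac{-3 + 61}{\frac{5}{7}} + 2 \cdot 59 \left(59 - 9\right)} = \sqrt{\frac{7}{5} \cdot 58 + 2 \cdot 59 \cdot 50} = \sqrt{\frac{406}{5} + 5900} = \sqrt{\frac{29906}{5}} = \frac{\sqrt{149530}}{5}$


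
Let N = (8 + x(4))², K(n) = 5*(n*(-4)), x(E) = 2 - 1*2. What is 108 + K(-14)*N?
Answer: 18028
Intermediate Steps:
x(E) = 0 (x(E) = 2 - 2 = 0)
K(n) = -20*n (K(n) = 5*(-4*n) = -20*n)
N = 64 (N = (8 + 0)² = 8² = 64)
108 + K(-14)*N = 108 - 20*(-14)*64 = 108 + 280*64 = 108 + 17920 = 18028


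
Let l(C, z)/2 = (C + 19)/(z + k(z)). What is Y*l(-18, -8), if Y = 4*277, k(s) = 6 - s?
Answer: 1108/3 ≈ 369.33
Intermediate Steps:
Y = 1108
l(C, z) = 19/3 + C/3 (l(C, z) = 2*((C + 19)/(z + (6 - z))) = 2*((19 + C)/6) = 2*((19 + C)*(⅙)) = 2*(19/6 + C/6) = 19/3 + C/3)
Y*l(-18, -8) = 1108*(19/3 + (⅓)*(-18)) = 1108*(19/3 - 6) = 1108*(⅓) = 1108/3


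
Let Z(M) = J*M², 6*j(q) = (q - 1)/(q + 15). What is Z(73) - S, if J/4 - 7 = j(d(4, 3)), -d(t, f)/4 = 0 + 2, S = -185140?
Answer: 2308490/7 ≈ 3.2978e+5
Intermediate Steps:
d(t, f) = -8 (d(t, f) = -4*(0 + 2) = -4*2 = -8)
j(q) = (-1 + q)/(6*(15 + q)) (j(q) = ((q - 1)/(q + 15))/6 = ((-1 + q)/(15 + q))/6 = (-1 + q)/(6*(15 + q)))
J = 190/7 (J = 28 + 4*((-1 - 8)/(6*(15 - 8))) = 28 + 4*((⅙)*(-9)/7) = 28 + 4*((⅙)*(⅐)*(-9)) = 28 + 4*(-3/14) = 28 - 6/7 = 190/7 ≈ 27.143)
Z(M) = 190*M²/7
Z(73) - S = (190/7)*73² - 1*(-185140) = (190/7)*5329 + 185140 = 1012510/7 + 185140 = 2308490/7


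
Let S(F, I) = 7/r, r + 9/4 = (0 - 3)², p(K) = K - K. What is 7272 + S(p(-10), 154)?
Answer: 196372/27 ≈ 7273.0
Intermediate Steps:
p(K) = 0
r = 27/4 (r = -9/4 + (0 - 3)² = -9/4 + (-3)² = -9/4 + 9 = 27/4 ≈ 6.7500)
S(F, I) = 28/27 (S(F, I) = 7/(27/4) = 7*(4/27) = 28/27)
7272 + S(p(-10), 154) = 7272 + 28/27 = 196372/27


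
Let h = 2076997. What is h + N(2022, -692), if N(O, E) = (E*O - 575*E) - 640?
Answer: 1075033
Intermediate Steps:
N(O, E) = -640 - 575*E + E*O (N(O, E) = (-575*E + E*O) - 640 = -640 - 575*E + E*O)
h + N(2022, -692) = 2076997 + (-640 - 575*(-692) - 692*2022) = 2076997 + (-640 + 397900 - 1399224) = 2076997 - 1001964 = 1075033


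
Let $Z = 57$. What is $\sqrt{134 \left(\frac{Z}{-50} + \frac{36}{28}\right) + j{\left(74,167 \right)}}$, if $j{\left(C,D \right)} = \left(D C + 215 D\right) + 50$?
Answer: $\frac{4 \sqrt{3700459}}{35} \approx 219.85$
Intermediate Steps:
$j{\left(C,D \right)} = 50 + 215 D + C D$ ($j{\left(C,D \right)} = \left(C D + 215 D\right) + 50 = \left(215 D + C D\right) + 50 = 50 + 215 D + C D$)
$\sqrt{134 \left(\frac{Z}{-50} + \frac{36}{28}\right) + j{\left(74,167 \right)}} = \sqrt{134 \left(\frac{57}{-50} + \frac{36}{28}\right) + \left(50 + 215 \cdot 167 + 74 \cdot 167\right)} = \sqrt{134 \left(57 \left(- \frac{1}{50}\right) + 36 \cdot \frac{1}{28}\right) + \left(50 + 35905 + 12358\right)} = \sqrt{134 \left(- \frac{57}{50} + \frac{9}{7}\right) + 48313} = \sqrt{134 \cdot \frac{51}{350} + 48313} = \sqrt{\frac{3417}{175} + 48313} = \sqrt{\frac{8458192}{175}} = \frac{4 \sqrt{3700459}}{35}$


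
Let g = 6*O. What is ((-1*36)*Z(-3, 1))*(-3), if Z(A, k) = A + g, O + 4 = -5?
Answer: -6156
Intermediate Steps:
O = -9 (O = -4 - 5 = -9)
g = -54 (g = 6*(-9) = -54)
Z(A, k) = -54 + A (Z(A, k) = A - 54 = -54 + A)
((-1*36)*Z(-3, 1))*(-3) = ((-1*36)*(-54 - 3))*(-3) = -36*(-57)*(-3) = 2052*(-3) = -6156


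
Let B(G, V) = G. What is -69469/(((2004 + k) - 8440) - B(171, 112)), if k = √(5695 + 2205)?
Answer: 458981683/43644549 + 694690*√79/43644549 ≈ 10.658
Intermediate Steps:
k = 10*√79 (k = √7900 = 10*√79 ≈ 88.882)
-69469/(((2004 + k) - 8440) - B(171, 112)) = -69469/(((2004 + 10*√79) - 8440) - 1*171) = -69469/((-6436 + 10*√79) - 171) = -69469/(-6607 + 10*√79)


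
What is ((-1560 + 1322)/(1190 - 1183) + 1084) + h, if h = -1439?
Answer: -389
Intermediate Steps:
((-1560 + 1322)/(1190 - 1183) + 1084) + h = ((-1560 + 1322)/(1190 - 1183) + 1084) - 1439 = (-238/7 + 1084) - 1439 = (-238*1/7 + 1084) - 1439 = (-34 + 1084) - 1439 = 1050 - 1439 = -389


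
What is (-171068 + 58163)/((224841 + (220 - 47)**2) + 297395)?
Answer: -7527/36811 ≈ -0.20448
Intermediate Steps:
(-171068 + 58163)/((224841 + (220 - 47)**2) + 297395) = -112905/((224841 + 173**2) + 297395) = -112905/((224841 + 29929) + 297395) = -112905/(254770 + 297395) = -112905/552165 = -112905*1/552165 = -7527/36811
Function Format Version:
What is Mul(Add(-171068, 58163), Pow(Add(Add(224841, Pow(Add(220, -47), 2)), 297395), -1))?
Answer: Rational(-7527, 36811) ≈ -0.20448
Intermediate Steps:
Mul(Add(-171068, 58163), Pow(Add(Add(224841, Pow(Add(220, -47), 2)), 297395), -1)) = Mul(-112905, Pow(Add(Add(224841, Pow(173, 2)), 297395), -1)) = Mul(-112905, Pow(Add(Add(224841, 29929), 297395), -1)) = Mul(-112905, Pow(Add(254770, 297395), -1)) = Mul(-112905, Pow(552165, -1)) = Mul(-112905, Rational(1, 552165)) = Rational(-7527, 36811)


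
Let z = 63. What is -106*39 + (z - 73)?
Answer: -4144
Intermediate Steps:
-106*39 + (z - 73) = -106*39 + (63 - 73) = -4134 - 10 = -4144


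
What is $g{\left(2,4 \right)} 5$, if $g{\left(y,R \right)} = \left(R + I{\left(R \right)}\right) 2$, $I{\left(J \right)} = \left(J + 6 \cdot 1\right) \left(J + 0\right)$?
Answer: $440$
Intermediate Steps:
$I{\left(J \right)} = J \left(6 + J\right)$ ($I{\left(J \right)} = \left(J + 6\right) J = \left(6 + J\right) J = J \left(6 + J\right)$)
$g{\left(y,R \right)} = 2 R + 2 R \left(6 + R\right)$ ($g{\left(y,R \right)} = \left(R + R \left(6 + R\right)\right) 2 = 2 R + 2 R \left(6 + R\right)$)
$g{\left(2,4 \right)} 5 = 2 \cdot 4 \left(7 + 4\right) 5 = 2 \cdot 4 \cdot 11 \cdot 5 = 88 \cdot 5 = 440$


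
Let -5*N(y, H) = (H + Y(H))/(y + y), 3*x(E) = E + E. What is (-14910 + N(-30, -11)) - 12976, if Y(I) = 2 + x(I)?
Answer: -25097449/900 ≈ -27886.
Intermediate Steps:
x(E) = 2*E/3 (x(E) = (E + E)/3 = (2*E)/3 = 2*E/3)
Y(I) = 2 + 2*I/3
N(y, H) = -(2 + 5*H/3)/(10*y) (N(y, H) = -(H + (2 + 2*H/3))/(5*(y + y)) = -(2 + 5*H/3)/(5*(2*y)) = -(2 + 5*H/3)*1/(2*y)/5 = -(2 + 5*H/3)/(10*y))
(-14910 + N(-30, -11)) - 12976 = (-14910 + (1/30)*(-6 - 5*(-11))/(-30)) - 12976 = (-14910 + (1/30)*(-1/30)*(-6 + 55)) - 12976 = (-14910 + (1/30)*(-1/30)*49) - 12976 = (-14910 - 49/900) - 12976 = -13419049/900 - 12976 = -25097449/900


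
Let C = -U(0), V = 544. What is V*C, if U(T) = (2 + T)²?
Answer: -2176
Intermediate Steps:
C = -4 (C = -(2 + 0)² = -1*2² = -1*4 = -4)
V*C = 544*(-4) = -2176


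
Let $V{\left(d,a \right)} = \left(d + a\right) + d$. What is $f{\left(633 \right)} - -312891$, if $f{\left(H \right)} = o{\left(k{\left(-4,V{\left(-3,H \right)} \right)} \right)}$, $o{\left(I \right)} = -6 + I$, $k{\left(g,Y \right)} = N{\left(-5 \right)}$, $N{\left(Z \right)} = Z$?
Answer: $312880$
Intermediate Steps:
$V{\left(d,a \right)} = a + 2 d$ ($V{\left(d,a \right)} = \left(a + d\right) + d = a + 2 d$)
$k{\left(g,Y \right)} = -5$
$f{\left(H \right)} = -11$ ($f{\left(H \right)} = -6 - 5 = -11$)
$f{\left(633 \right)} - -312891 = -11 - -312891 = -11 + 312891 = 312880$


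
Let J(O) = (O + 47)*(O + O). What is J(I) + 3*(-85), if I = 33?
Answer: 5025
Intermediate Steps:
J(O) = 2*O*(47 + O) (J(O) = (47 + O)*(2*O) = 2*O*(47 + O))
J(I) + 3*(-85) = 2*33*(47 + 33) + 3*(-85) = 2*33*80 - 255 = 5280 - 255 = 5025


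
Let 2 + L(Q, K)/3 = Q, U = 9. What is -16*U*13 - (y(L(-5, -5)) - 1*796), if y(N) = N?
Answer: -1055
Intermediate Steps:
L(Q, K) = -6 + 3*Q
-16*U*13 - (y(L(-5, -5)) - 1*796) = -16*9*13 - ((-6 + 3*(-5)) - 1*796) = -144*13 - ((-6 - 15) - 796) = -1872 - (-21 - 796) = -1872 - 1*(-817) = -1872 + 817 = -1055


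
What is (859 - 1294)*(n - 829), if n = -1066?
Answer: 824325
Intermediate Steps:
(859 - 1294)*(n - 829) = (859 - 1294)*(-1066 - 829) = -435*(-1895) = 824325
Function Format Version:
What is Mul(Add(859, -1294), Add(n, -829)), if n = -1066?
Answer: 824325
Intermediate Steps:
Mul(Add(859, -1294), Add(n, -829)) = Mul(Add(859, -1294), Add(-1066, -829)) = Mul(-435, -1895) = 824325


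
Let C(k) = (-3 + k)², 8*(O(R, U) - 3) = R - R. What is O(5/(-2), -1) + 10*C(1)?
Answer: 43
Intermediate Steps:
O(R, U) = 3 (O(R, U) = 3 + (R - R)/8 = 3 + (⅛)*0 = 3 + 0 = 3)
O(5/(-2), -1) + 10*C(1) = 3 + 10*(-3 + 1)² = 3 + 10*(-2)² = 3 + 10*4 = 3 + 40 = 43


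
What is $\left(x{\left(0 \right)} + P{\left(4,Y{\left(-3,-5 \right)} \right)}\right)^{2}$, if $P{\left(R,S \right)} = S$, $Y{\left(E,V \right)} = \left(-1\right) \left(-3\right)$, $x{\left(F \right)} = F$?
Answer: $9$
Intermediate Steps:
$Y{\left(E,V \right)} = 3$
$\left(x{\left(0 \right)} + P{\left(4,Y{\left(-3,-5 \right)} \right)}\right)^{2} = \left(0 + 3\right)^{2} = 3^{2} = 9$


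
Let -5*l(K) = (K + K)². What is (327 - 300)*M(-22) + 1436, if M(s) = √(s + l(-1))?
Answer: 1436 + 27*I*√570/5 ≈ 1436.0 + 128.92*I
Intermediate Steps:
l(K) = -4*K²/5 (l(K) = -(K + K)²/5 = -4*K²/5)
M(s) = √(-⅘ + s) (M(s) = √(s - ⅘*(-1)²) = √(s - ⅘*1) = √(s - ⅘) = √(-⅘ + s))
(327 - 300)*M(-22) + 1436 = (327 - 300)*(√(-20 + 25*(-22))/5) + 1436 = 27*(√(-20 - 550)/5) + 1436 = 27*(√(-570)/5) + 1436 = 27*((I*√570)/5) + 1436 = 27*(I*√570/5) + 1436 = 27*I*√570/5 + 1436 = 1436 + 27*I*√570/5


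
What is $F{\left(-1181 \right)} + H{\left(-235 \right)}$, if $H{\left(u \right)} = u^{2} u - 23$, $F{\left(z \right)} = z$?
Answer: $-12979079$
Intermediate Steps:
$H{\left(u \right)} = -23 + u^{3}$ ($H{\left(u \right)} = u^{3} - 23 = -23 + u^{3}$)
$F{\left(-1181 \right)} + H{\left(-235 \right)} = -1181 + \left(-23 + \left(-235\right)^{3}\right) = -1181 - 12977898 = -12979079$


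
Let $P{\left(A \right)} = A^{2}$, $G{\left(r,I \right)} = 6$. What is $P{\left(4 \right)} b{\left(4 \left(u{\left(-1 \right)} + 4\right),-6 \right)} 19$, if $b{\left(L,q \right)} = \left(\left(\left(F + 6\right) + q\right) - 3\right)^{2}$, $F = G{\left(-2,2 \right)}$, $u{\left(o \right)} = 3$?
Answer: $2736$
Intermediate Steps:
$F = 6$
$b{\left(L,q \right)} = \left(9 + q\right)^{2}$ ($b{\left(L,q \right)} = \left(\left(\left(6 + 6\right) + q\right) - 3\right)^{2} = \left(\left(12 + q\right) - 3\right)^{2} = \left(9 + q\right)^{2}$)
$P{\left(4 \right)} b{\left(4 \left(u{\left(-1 \right)} + 4\right),-6 \right)} 19 = 4^{2} \left(9 - 6\right)^{2} \cdot 19 = 16 \cdot 3^{2} \cdot 19 = 16 \cdot 9 \cdot 19 = 144 \cdot 19 = 2736$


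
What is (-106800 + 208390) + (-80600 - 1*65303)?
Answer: -44313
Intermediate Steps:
(-106800 + 208390) + (-80600 - 1*65303) = 101590 + (-80600 - 65303) = 101590 - 145903 = -44313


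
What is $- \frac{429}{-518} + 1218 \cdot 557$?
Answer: $\frac{351425097}{518} \approx 6.7843 \cdot 10^{5}$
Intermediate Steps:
$- \frac{429}{-518} + 1218 \cdot 557 = \left(-429\right) \left(- \frac{1}{518}\right) + 678426 = \frac{429}{518} + 678426 = \frac{351425097}{518}$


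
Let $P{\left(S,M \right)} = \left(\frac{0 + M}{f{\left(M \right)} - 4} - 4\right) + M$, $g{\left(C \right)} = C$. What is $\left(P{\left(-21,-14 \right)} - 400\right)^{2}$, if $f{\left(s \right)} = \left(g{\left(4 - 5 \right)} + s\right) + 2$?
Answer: $\frac{50296464}{289} \approx 1.7404 \cdot 10^{5}$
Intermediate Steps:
$f{\left(s \right)} = 1 + s$ ($f{\left(s \right)} = \left(\left(4 - 5\right) + s\right) + 2 = \left(-1 + s\right) + 2 = 1 + s$)
$P{\left(S,M \right)} = -4 + M + \frac{M}{-3 + M}$ ($P{\left(S,M \right)} = \left(\frac{0 + M}{\left(1 + M\right) - 4} - 4\right) + M = \left(\frac{M}{-3 + M} - 4\right) + M = \left(-4 + \frac{M}{-3 + M}\right) + M = -4 + M + \frac{M}{-3 + M}$)
$\left(P{\left(-21,-14 \right)} - 400\right)^{2} = \left(\frac{12 + \left(-14\right)^{2} - -84}{-3 - 14} - 400\right)^{2} = \left(\frac{12 + 196 + 84}{-17} - 400\right)^{2} = \left(\left(- \frac{1}{17}\right) 292 - 400\right)^{2} = \left(- \frac{292}{17} - 400\right)^{2} = \left(- \frac{7092}{17}\right)^{2} = \frac{50296464}{289}$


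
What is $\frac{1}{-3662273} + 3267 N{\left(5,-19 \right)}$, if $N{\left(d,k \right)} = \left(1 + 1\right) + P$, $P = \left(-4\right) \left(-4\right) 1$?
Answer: $\frac{215363626037}{3662273} \approx 58806.0$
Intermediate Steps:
$P = 16$ ($P = 16 \cdot 1 = 16$)
$N{\left(d,k \right)} = 18$ ($N{\left(d,k \right)} = \left(1 + 1\right) + 16 = 2 + 16 = 18$)
$\frac{1}{-3662273} + 3267 N{\left(5,-19 \right)} = \frac{1}{-3662273} + 3267 \cdot 18 = - \frac{1}{3662273} + 58806 = \frac{215363626037}{3662273}$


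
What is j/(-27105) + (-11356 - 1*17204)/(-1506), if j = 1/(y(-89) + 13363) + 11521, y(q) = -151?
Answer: 128184886069/6914302020 ≈ 18.539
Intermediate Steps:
j = 152215453/13212 (j = 1/(-151 + 13363) + 11521 = 1/13212 + 11521 = 152215453/13212 ≈ 11521.)
j/(-27105) + (-11356 - 1*17204)/(-1506) = (152215453/13212)/(-27105) + (-11356 - 1*17204)/(-1506) = (152215453/13212)*(-1/27105) + (-11356 - 17204)*(-1/1506) = -11708881/27547020 - 28560*(-1/1506) = -11708881/27547020 + 4760/251 = 128184886069/6914302020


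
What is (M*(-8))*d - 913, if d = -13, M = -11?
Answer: -2057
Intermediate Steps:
(M*(-8))*d - 913 = -11*(-8)*(-13) - 913 = 88*(-13) - 913 = -1144 - 913 = -2057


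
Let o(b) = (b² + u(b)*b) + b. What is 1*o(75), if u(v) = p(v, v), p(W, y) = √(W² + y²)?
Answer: 5700 + 5625*√2 ≈ 13655.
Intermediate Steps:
u(v) = √2*√(v²) (u(v) = √(v² + v²) = √(2*v²) = √2*√(v²))
o(b) = b + b² + b*√2*√(b²) (o(b) = (b² + (√2*√(b²))*b) + b = (b² + b*√2*√(b²)) + b = b + b² + b*√2*√(b²))
1*o(75) = 1*(75*(1 + 75 + √2*√(75²))) = 1*(75*(1 + 75 + √2*√5625)) = 1*(75*(1 + 75 + √2*75)) = 1*(75*(1 + 75 + 75*√2)) = 1*(75*(76 + 75*√2)) = 1*(5700 + 5625*√2) = 5700 + 5625*√2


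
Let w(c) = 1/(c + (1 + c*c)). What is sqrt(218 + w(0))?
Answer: sqrt(219) ≈ 14.799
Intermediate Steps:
w(c) = 1/(1 + c + c**2) (w(c) = 1/(c + (1 + c**2)) = 1/(1 + c + c**2))
sqrt(218 + w(0)) = sqrt(218 + 1/(1 + 0 + 0**2)) = sqrt(218 + 1/(1 + 0 + 0)) = sqrt(218 + 1/1) = sqrt(218 + 1) = sqrt(219)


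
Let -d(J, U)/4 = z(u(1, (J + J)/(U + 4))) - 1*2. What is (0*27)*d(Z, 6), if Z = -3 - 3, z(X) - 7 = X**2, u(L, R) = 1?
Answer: 0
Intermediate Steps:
z(X) = 7 + X**2
Z = -6
d(J, U) = -24 (d(J, U) = -4*((7 + 1**2) - 1*2) = -4*((7 + 1) - 2) = -4*(8 - 2) = -4*6 = -24)
(0*27)*d(Z, 6) = (0*27)*(-24) = 0*(-24) = 0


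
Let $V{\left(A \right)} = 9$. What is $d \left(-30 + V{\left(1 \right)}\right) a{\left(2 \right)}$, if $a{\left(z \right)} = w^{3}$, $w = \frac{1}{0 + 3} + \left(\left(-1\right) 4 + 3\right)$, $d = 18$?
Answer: $112$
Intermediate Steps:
$w = - \frac{2}{3}$ ($w = \frac{1}{3} + \left(-4 + 3\right) = \frac{1}{3} - 1 = - \frac{2}{3} \approx -0.66667$)
$a{\left(z \right)} = - \frac{8}{27}$ ($a{\left(z \right)} = \left(- \frac{2}{3}\right)^{3} = - \frac{8}{27}$)
$d \left(-30 + V{\left(1 \right)}\right) a{\left(2 \right)} = 18 \left(-30 + 9\right) \left(- \frac{8}{27}\right) = 18 \left(-21\right) \left(- \frac{8}{27}\right) = \left(-378\right) \left(- \frac{8}{27}\right) = 112$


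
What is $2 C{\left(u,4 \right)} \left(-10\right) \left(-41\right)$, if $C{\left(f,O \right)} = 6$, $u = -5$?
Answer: $4920$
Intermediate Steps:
$2 C{\left(u,4 \right)} \left(-10\right) \left(-41\right) = 2 \cdot 6 \left(-10\right) \left(-41\right) = 2 \left(-60\right) \left(-41\right) = \left(-120\right) \left(-41\right) = 4920$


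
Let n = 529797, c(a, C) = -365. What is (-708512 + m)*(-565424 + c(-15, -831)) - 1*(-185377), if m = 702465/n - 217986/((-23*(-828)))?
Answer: 224700105715849169881/560525226 ≈ 4.0087e+11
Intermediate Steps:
m = -5672810299/560525226 (m = 702465/529797 - 217986/((-23*(-828))) = 702465*(1/529797) - 217986/19044 = 234155/176599 - 217986*1/19044 = 234155/176599 - 36331/3174 = -5672810299/560525226 ≈ -10.121)
(-708512 + m)*(-565424 + c(-15, -831)) - 1*(-185377) = (-708512 - 5672810299/560525226)*(-565424 - 365) - 1*(-185377) = -397144521734011/560525226*(-565789) + 185377 = 224700001807364349679/560525226 + 185377 = 224700105715849169881/560525226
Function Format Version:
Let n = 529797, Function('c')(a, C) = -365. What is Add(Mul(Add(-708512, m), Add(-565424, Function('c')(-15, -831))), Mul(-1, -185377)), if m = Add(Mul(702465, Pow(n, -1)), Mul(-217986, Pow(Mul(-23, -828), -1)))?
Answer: Rational(224700105715849169881, 560525226) ≈ 4.0087e+11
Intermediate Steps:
m = Rational(-5672810299, 560525226) (m = Add(Mul(702465, Pow(529797, -1)), Mul(-217986, Pow(Mul(-23, -828), -1))) = Add(Mul(702465, Rational(1, 529797)), Mul(-217986, Pow(19044, -1))) = Add(Rational(234155, 176599), Mul(-217986, Rational(1, 19044))) = Add(Rational(234155, 176599), Rational(-36331, 3174)) = Rational(-5672810299, 560525226) ≈ -10.121)
Add(Mul(Add(-708512, m), Add(-565424, Function('c')(-15, -831))), Mul(-1, -185377)) = Add(Mul(Add(-708512, Rational(-5672810299, 560525226)), Add(-565424, -365)), Mul(-1, -185377)) = Add(Mul(Rational(-397144521734011, 560525226), -565789), 185377) = Add(Rational(224700001807364349679, 560525226), 185377) = Rational(224700105715849169881, 560525226)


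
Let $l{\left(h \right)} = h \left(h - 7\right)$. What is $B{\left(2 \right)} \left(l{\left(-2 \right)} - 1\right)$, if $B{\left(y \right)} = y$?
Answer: $34$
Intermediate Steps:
$l{\left(h \right)} = h \left(-7 + h\right)$
$B{\left(2 \right)} \left(l{\left(-2 \right)} - 1\right) = 2 \left(- 2 \left(-7 - 2\right) - 1\right) = 2 \left(\left(-2\right) \left(-9\right) - 1\right) = 2 \left(18 - 1\right) = 2 \cdot 17 = 34$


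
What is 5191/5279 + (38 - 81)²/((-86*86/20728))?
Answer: -27350587/5279 ≈ -5181.0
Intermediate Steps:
5191/5279 + (38 - 81)²/((-86*86/20728)) = 5191*(1/5279) + (-43)²/((-7396*1/20728)) = 5191/5279 + 1849/(-1849/5182) = 5191/5279 + 1849*(-5182/1849) = 5191/5279 - 5182 = -27350587/5279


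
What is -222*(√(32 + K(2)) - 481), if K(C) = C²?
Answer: 105450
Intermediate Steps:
-222*(√(32 + K(2)) - 481) = -222*(√(32 + 2²) - 481) = -222*(√(32 + 4) - 481) = -222*(√36 - 481) = -222*(6 - 481) = -222*(-475) = 105450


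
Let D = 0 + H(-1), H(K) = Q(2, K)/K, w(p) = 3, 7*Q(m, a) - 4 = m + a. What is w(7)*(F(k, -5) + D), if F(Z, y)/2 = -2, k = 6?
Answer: -99/7 ≈ -14.143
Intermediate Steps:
Q(m, a) = 4/7 + a/7 + m/7 (Q(m, a) = 4/7 + (m + a)/7 = 4/7 + (a + m)/7 = 4/7 + (a/7 + m/7) = 4/7 + a/7 + m/7)
F(Z, y) = -4 (F(Z, y) = 2*(-2) = -4)
H(K) = (6/7 + K/7)/K (H(K) = (4/7 + K/7 + (⅐)*2)/K = (4/7 + K/7 + 2/7)/K = (6/7 + K/7)/K)
D = -5/7 (D = 0 + (⅐)*(6 - 1)/(-1) = 0 + (⅐)*(-1)*5 = 0 - 5/7 = -5/7 ≈ -0.71429)
w(7)*(F(k, -5) + D) = 3*(-4 - 5/7) = 3*(-33/7) = -99/7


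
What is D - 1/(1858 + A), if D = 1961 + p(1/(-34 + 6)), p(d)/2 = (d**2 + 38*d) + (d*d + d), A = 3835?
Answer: 2185035827/1115828 ≈ 1958.2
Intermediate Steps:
p(d) = 4*d**2 + 78*d (p(d) = 2*((d**2 + 38*d) + (d*d + d)) = 2*((d**2 + 38*d) + (d**2 + d)) = 2*((d**2 + 38*d) + (d + d**2)) = 2*(2*d**2 + 39*d) = 4*d**2 + 78*d)
D = 383811/196 (D = 1961 + 2*(39 + 2/(-34 + 6))/(-34 + 6) = 1961 + 2*(39 + 2/(-28))/(-28) = 1961 + 2*(-1/28)*(39 + 2*(-1/28)) = 1961 + 2*(-1/28)*(39 - 1/14) = 1961 + 2*(-1/28)*(545/14) = 1961 - 545/196 = 383811/196 ≈ 1958.2)
D - 1/(1858 + A) = 383811/196 - 1/(1858 + 3835) = 383811/196 - 1/5693 = 2185035827/1115828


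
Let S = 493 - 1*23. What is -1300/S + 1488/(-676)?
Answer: -39454/7943 ≈ -4.9671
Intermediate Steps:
S = 470 (S = 493 - 23 = 470)
-1300/S + 1488/(-676) = -1300/470 + 1488/(-676) = -1300*1/470 + 1488*(-1/676) = -130/47 - 372/169 = -39454/7943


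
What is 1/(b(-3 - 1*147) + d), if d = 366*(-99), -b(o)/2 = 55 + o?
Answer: -1/36044 ≈ -2.7744e-5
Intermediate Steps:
b(o) = -110 - 2*o (b(o) = -2*(55 + o) = -110 - 2*o)
d = -36234
1/(b(-3 - 1*147) + d) = 1/((-110 - 2*(-3 - 1*147)) - 36234) = 1/((-110 - 2*(-3 - 147)) - 36234) = 1/((-110 - 2*(-150)) - 36234) = 1/((-110 + 300) - 36234) = 1/(190 - 36234) = 1/(-36044) = -1/36044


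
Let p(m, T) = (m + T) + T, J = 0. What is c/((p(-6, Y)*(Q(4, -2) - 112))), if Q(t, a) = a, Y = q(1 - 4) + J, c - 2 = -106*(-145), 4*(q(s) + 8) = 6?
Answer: 2562/361 ≈ 7.0970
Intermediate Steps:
q(s) = -13/2 (q(s) = -8 + (¼)*6 = -8 + 3/2 = -13/2)
c = 15372 (c = 2 - 106*(-145) = 2 + 15370 = 15372)
Y = -13/2 (Y = -13/2 + 0 = -13/2 ≈ -6.5000)
p(m, T) = m + 2*T (p(m, T) = (T + m) + T = m + 2*T)
c/((p(-6, Y)*(Q(4, -2) - 112))) = 15372/(((-6 + 2*(-13/2))*(-2 - 112))) = 15372/(((-6 - 13)*(-114))) = 15372/((-19*(-114))) = 15372/2166 = 15372*(1/2166) = 2562/361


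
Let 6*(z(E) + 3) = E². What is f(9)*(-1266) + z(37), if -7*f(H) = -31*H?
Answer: -2109827/42 ≈ -50234.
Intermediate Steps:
f(H) = 31*H/7 (f(H) = -(-31)*H/7 = 31*H/7)
z(E) = -3 + E²/6
f(9)*(-1266) + z(37) = ((31/7)*9)*(-1266) + (-3 + (⅙)*37²) = (279/7)*(-1266) + (-3 + (⅙)*1369) = -353214/7 + (-3 + 1369/6) = -353214/7 + 1351/6 = -2109827/42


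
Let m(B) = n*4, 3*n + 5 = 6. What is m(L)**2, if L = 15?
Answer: 16/9 ≈ 1.7778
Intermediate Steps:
n = 1/3 (n = -5/3 + (1/3)*6 = -5/3 + 2 = 1/3 ≈ 0.33333)
m(B) = 4/3 (m(B) = (1/3)*4 = 4/3)
m(L)**2 = (4/3)**2 = 16/9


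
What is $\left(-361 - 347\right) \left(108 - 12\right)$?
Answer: $-67968$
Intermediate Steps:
$\left(-361 - 347\right) \left(108 - 12\right) = - 708 \left(108 - 12\right) = \left(-708\right) 96 = -67968$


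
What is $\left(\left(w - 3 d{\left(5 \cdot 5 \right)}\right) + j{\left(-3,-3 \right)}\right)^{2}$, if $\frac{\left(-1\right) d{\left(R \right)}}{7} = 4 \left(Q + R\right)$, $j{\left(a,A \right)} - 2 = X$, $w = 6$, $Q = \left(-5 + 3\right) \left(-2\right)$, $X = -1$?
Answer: $5968249$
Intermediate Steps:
$Q = 4$ ($Q = \left(-2\right) \left(-2\right) = 4$)
$j{\left(a,A \right)} = 1$ ($j{\left(a,A \right)} = 2 - 1 = 1$)
$d{\left(R \right)} = -112 - 28 R$ ($d{\left(R \right)} = - 7 \cdot 4 \left(4 + R\right) = - 7 \left(16 + 4 R\right) = -112 - 28 R$)
$\left(\left(w - 3 d{\left(5 \cdot 5 \right)}\right) + j{\left(-3,-3 \right)}\right)^{2} = \left(\left(6 - 3 \left(-112 - 28 \cdot 5 \cdot 5\right)\right) + 1\right)^{2} = \left(\left(6 - 3 \left(-112 - 700\right)\right) + 1\right)^{2} = \left(\left(6 - -2436\right) + 1\right)^{2} = \left(\left(6 + 2436\right) + 1\right)^{2} = \left(2442 + 1\right)^{2} = 2443^{2} = 5968249$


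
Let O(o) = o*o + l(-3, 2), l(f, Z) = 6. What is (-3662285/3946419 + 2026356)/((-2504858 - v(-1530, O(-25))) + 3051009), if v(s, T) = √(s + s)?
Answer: 4367485525425622729/1177141481584089759 + 15993692313758*I*√85/392380493861363253 ≈ 3.7102 + 0.00037579*I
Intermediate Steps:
O(o) = 6 + o² (O(o) = o*o + 6 = o² + 6 = 6 + o²)
v(s, T) = √2*√s (v(s, T) = √(2*s) = √2*√s)
(-3662285/3946419 + 2026356)/((-2504858 - v(-1530, O(-25))) + 3051009) = (-3662285/3946419 + 2026356)/((-2504858 - √2*√(-1530)) + 3051009) = (-3662285*1/3946419 + 2026356)/((-2504858 - √2*3*I*√170) + 3051009) = (-3662285/3946419 + 2026356)/((-2504858 - 6*I*√85) + 3051009) = 7996846156879/(3946419*((-2504858 - 6*I*√85) + 3051009)) = 7996846156879/(3946419*(546151 - 6*I*√85))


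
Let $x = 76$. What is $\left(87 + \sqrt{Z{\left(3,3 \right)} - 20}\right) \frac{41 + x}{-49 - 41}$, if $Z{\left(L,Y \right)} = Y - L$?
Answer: $- \frac{1131}{10} - \frac{13 i \sqrt{5}}{5} \approx -113.1 - 5.8138 i$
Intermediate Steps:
$\left(87 + \sqrt{Z{\left(3,3 \right)} - 20}\right) \frac{41 + x}{-49 - 41} = \left(87 + \sqrt{\left(3 - 3\right) - 20}\right) \frac{41 + 76}{-49 - 41} = \left(87 + \sqrt{\left(3 - 3\right) - 20}\right) \frac{117}{-90} = \left(87 + \sqrt{0 - 20}\right) 117 \left(- \frac{1}{90}\right) = \left(87 + \sqrt{-20}\right) \left(- \frac{13}{10}\right) = \left(87 + 2 i \sqrt{5}\right) \left(- \frac{13}{10}\right) = - \frac{1131}{10} - \frac{13 i \sqrt{5}}{5}$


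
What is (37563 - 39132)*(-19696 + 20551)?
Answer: -1341495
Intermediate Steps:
(37563 - 39132)*(-19696 + 20551) = -1569*855 = -1341495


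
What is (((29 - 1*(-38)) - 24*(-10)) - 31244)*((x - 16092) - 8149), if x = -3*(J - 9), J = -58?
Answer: 743725480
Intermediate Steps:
x = 201 (x = -3*(-58 - 9) = -3*(-67) = 201)
(((29 - 1*(-38)) - 24*(-10)) - 31244)*((x - 16092) - 8149) = (((29 - 1*(-38)) - 24*(-10)) - 31244)*((201 - 16092) - 8149) = (((29 + 38) + 240) - 31244)*(-15891 - 8149) = ((67 + 240) - 31244)*(-24040) = (307 - 31244)*(-24040) = -30937*(-24040) = 743725480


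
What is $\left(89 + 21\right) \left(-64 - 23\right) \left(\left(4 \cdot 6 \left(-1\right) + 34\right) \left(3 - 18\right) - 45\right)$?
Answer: $1866150$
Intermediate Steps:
$\left(89 + 21\right) \left(-64 - 23\right) \left(\left(4 \cdot 6 \left(-1\right) + 34\right) \left(3 - 18\right) - 45\right) = 110 \left(- 87 \left(\left(24 \left(-1\right) + 34\right) \left(-15\right) - 45\right)\right) = 110 \left(- 87 \left(\left(-24 + 34\right) \left(-15\right) - 45\right)\right) = 110 \left(- 87 \left(10 \left(-15\right) - 45\right)\right) = 110 \left(- 87 \left(-150 - 45\right)\right) = 110 \left(\left(-87\right) \left(-195\right)\right) = 110 \cdot 16965 = 1866150$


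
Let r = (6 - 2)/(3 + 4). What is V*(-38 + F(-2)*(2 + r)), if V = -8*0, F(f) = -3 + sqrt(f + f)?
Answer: 0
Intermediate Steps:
r = 4/7 ≈ 0.57143
F(f) = -3 + sqrt(2)*sqrt(f) (F(f) = -3 + sqrt(2*f) = -3 + sqrt(2)*sqrt(f))
V = 0
V*(-38 + F(-2)*(2 + r)) = 0*(-38 + (-3 + sqrt(2)*sqrt(-2))*(2 + 4/7)) = 0*(-38 + (-3 + sqrt(2)*(I*sqrt(2)))*(18/7)) = 0*(-38 + (-3 + 2*I)*(18/7)) = 0*(-38 + (-54/7 + 36*I/7)) = 0*(-320/7 + 36*I/7) = 0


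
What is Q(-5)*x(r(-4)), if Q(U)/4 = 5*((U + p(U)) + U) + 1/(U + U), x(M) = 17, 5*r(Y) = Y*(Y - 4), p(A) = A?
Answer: -25534/5 ≈ -5106.8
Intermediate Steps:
r(Y) = Y*(-4 + Y)/5 (r(Y) = (Y*(Y - 4))/5 = (Y*(-4 + Y))/5 = Y*(-4 + Y)/5)
Q(U) = 2/U + 60*U (Q(U) = 4*(5*((U + U) + U) + 1/(U + U)) = 4*(5*(2*U + U) + 1/(2*U)) = 4*(5*(3*U) + 1/(2*U)) = 4*(15*U + 1/(2*U)) = 4*(1/(2*U) + 15*U) = 2/U + 60*U)
Q(-5)*x(r(-4)) = (2/(-5) + 60*(-5))*17 = (2*(-⅕) - 300)*17 = (-⅖ - 300)*17 = -1502/5*17 = -25534/5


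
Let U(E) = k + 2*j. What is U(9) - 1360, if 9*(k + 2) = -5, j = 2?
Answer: -12227/9 ≈ -1358.6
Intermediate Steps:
k = -23/9 (k = -2 + (⅑)*(-5) = -2 - 5/9 = -23/9 ≈ -2.5556)
U(E) = 13/9 (U(E) = -23/9 + 2*2 = -23/9 + 4 = 13/9)
U(9) - 1360 = 13/9 - 1360 = -12227/9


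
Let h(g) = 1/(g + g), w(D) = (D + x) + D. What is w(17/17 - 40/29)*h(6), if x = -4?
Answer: -23/58 ≈ -0.39655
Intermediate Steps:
w(D) = -4 + 2*D (w(D) = (D - 4) + D = (-4 + D) + D = -4 + 2*D)
h(g) = 1/(2*g)
w(17/17 - 40/29)*h(6) = (-4 + 2*(17/17 - 40/29))*((½)/6) = (-4 + 2*(17*(1/17) - 40*1/29))*((½)*(⅙)) = (-4 + 2*(1 - 40/29))*(1/12) = (-4 + 2*(-11/29))*(1/12) = (-4 - 22/29)*(1/12) = -138/29*1/12 = -23/58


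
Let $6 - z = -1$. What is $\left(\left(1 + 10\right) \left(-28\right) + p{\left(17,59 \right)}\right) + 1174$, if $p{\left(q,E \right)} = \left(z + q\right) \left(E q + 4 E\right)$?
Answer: $30602$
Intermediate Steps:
$z = 7$ ($z = 6 - -1 = 6 + 1 = 7$)
$p{\left(q,E \right)} = \left(7 + q\right) \left(4 E + E q\right)$ ($p{\left(q,E \right)} = \left(7 + q\right) \left(E q + 4 E\right) = \left(7 + q\right) \left(4 E + E q\right)$)
$\left(\left(1 + 10\right) \left(-28\right) + p{\left(17,59 \right)}\right) + 1174 = \left(\left(1 + 10\right) \left(-28\right) + 59 \left(28 + 17^{2} + 11 \cdot 17\right)\right) + 1174 = \left(11 \left(-28\right) + 59 \left(28 + 289 + 187\right)\right) + 1174 = \left(-308 + 59 \cdot 504\right) + 1174 = \left(-308 + 29736\right) + 1174 = 29428 + 1174 = 30602$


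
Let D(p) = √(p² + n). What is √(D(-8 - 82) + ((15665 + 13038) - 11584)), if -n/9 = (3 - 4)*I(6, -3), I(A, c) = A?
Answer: √(17119 + 3*√906) ≈ 131.18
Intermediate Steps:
n = 54 (n = -9*(3 - 4)*6 = -(-9)*6 = -9*(-6) = 54)
D(p) = √(54 + p²) (D(p) = √(p² + 54) = √(54 + p²))
√(D(-8 - 82) + ((15665 + 13038) - 11584)) = √(√(54 + (-8 - 82)²) + ((15665 + 13038) - 11584)) = √(√(54 + (-90)²) + (28703 - 11584)) = √(√(54 + 8100) + 17119) = √(√8154 + 17119) = √(3*√906 + 17119) = √(17119 + 3*√906)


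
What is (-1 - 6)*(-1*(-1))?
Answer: -7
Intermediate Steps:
(-1 - 6)*(-1*(-1)) = -7*1 = -7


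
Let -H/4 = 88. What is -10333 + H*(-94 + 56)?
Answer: 3043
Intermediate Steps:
H = -352 (H = -4*88 = -352)
-10333 + H*(-94 + 56) = -10333 - 352*(-94 + 56) = -10333 - 352*(-38) = -10333 + 13376 = 3043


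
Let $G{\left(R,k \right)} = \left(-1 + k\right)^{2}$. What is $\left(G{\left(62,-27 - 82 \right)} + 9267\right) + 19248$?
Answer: $40615$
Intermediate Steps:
$\left(G{\left(62,-27 - 82 \right)} + 9267\right) + 19248 = \left(\left(-1 - 109\right)^{2} + 9267\right) + 19248 = \left(\left(-110\right)^{2} + 9267\right) + 19248 = \left(12100 + 9267\right) + 19248 = 21367 + 19248 = 40615$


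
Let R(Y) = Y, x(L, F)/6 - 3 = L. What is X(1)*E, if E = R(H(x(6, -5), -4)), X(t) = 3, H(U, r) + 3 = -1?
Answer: -12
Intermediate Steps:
x(L, F) = 18 + 6*L
H(U, r) = -4 (H(U, r) = -3 - 1 = -4)
E = -4
X(1)*E = 3*(-4) = -12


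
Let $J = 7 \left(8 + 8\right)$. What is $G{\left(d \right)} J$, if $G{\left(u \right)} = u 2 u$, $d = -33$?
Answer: $243936$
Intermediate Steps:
$G{\left(u \right)} = 2 u^{2}$ ($G{\left(u \right)} = 2 u u = 2 u^{2}$)
$J = 112$ ($J = 7 \cdot 16 = 112$)
$G{\left(d \right)} J = 2 \left(-33\right)^{2} \cdot 112 = 2 \cdot 1089 \cdot 112 = 2178 \cdot 112 = 243936$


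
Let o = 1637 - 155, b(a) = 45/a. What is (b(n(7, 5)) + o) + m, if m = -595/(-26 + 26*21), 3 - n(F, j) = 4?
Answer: 149329/104 ≈ 1435.9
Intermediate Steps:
n(F, j) = -1 (n(F, j) = 3 - 1*4 = 3 - 4 = -1)
o = 1482
m = -119/104 (m = -595/(-26 + 546) = -595/520 = -595*1/520 = -119/104 ≈ -1.1442)
(b(n(7, 5)) + o) + m = (45/(-1) + 1482) - 119/104 = (45*(-1) + 1482) - 119/104 = (-45 + 1482) - 119/104 = 1437 - 119/104 = 149329/104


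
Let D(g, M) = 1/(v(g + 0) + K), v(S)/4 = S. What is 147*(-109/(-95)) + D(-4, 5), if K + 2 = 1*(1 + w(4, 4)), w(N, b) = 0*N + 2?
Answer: 9610/57 ≈ 168.60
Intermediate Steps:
v(S) = 4*S
w(N, b) = 2 (w(N, b) = 0 + 2 = 2)
K = 1 (K = -2 + 1*(1 + 2) = -2 + 1*3 = -2 + 3 = 1)
D(g, M) = 1/(1 + 4*g) (D(g, M) = 1/(4*(g + 0) + 1) = 1/(4*g + 1) = 1/(1 + 4*g))
147*(-109/(-95)) + D(-4, 5) = 147*(-109/(-95)) + 1/(1 + 4*(-4)) = 147*(-109*(-1/95)) + 1/(1 - 16) = 147*(109/95) + 1/(-15) = 16023/95 - 1/15 = 9610/57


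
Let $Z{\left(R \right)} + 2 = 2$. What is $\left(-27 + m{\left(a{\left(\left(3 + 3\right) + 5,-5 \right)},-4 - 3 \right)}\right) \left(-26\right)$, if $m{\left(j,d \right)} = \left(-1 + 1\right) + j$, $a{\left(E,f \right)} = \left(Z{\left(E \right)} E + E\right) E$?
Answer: $-2444$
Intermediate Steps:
$Z{\left(R \right)} = 0$ ($Z{\left(R \right)} = -2 + 2 = 0$)
$a{\left(E,f \right)} = E^{2}$ ($a{\left(E,f \right)} = \left(0 E + E\right) E = \left(0 + E\right) E = E E = E^{2}$)
$m{\left(j,d \right)} = j$ ($m{\left(j,d \right)} = 0 + j = j$)
$\left(-27 + m{\left(a{\left(\left(3 + 3\right) + 5,-5 \right)},-4 - 3 \right)}\right) \left(-26\right) = \left(-27 + \left(\left(3 + 3\right) + 5\right)^{2}\right) \left(-26\right) = \left(-27 + \left(6 + 5\right)^{2}\right) \left(-26\right) = \left(-27 + 11^{2}\right) \left(-26\right) = \left(-27 + 121\right) \left(-26\right) = 94 \left(-26\right) = -2444$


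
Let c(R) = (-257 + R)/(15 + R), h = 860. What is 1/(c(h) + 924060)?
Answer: 875/808553103 ≈ 1.0822e-6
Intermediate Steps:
c(R) = (-257 + R)/(15 + R)
1/(c(h) + 924060) = 1/((-257 + 860)/(15 + 860) + 924060) = 1/(603/875 + 924060) = 1/(808553103/875) = 875/808553103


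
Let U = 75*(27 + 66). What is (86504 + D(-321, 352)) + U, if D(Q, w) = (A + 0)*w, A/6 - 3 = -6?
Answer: 87143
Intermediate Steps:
A = -18 (A = 18 + 6*(-6) = 18 - 36 = -18)
D(Q, w) = -18*w (D(Q, w) = (-18 + 0)*w = -18*w)
U = 6975 (U = 75*93 = 6975)
(86504 + D(-321, 352)) + U = (86504 - 18*352) + 6975 = (86504 - 6336) + 6975 = 80168 + 6975 = 87143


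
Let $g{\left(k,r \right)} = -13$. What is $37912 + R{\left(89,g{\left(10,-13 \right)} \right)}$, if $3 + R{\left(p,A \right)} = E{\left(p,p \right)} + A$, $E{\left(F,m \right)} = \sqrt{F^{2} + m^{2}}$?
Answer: $37896 + 89 \sqrt{2} \approx 38022.0$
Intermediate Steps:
$R{\left(p,A \right)} = -3 + A + \sqrt{2} \sqrt{p^{2}}$ ($R{\left(p,A \right)} = -3 + \left(\sqrt{p^{2} + p^{2}} + A\right) = -3 + \left(\sqrt{2 p^{2}} + A\right) = -3 + \left(\sqrt{2} \sqrt{p^{2}} + A\right) = -3 + \left(A + \sqrt{2} \sqrt{p^{2}}\right) = -3 + A + \sqrt{2} \sqrt{p^{2}}$)
$37912 + R{\left(89,g{\left(10,-13 \right)} \right)} = 37912 - \left(16 - \sqrt{2} \sqrt{89^{2}}\right) = 37912 - \left(16 - \sqrt{2} \sqrt{7921}\right) = 37912 - \left(16 - \sqrt{2} \cdot 89\right) = 37912 - \left(16 - 89 \sqrt{2}\right) = 37896 + 89 \sqrt{2}$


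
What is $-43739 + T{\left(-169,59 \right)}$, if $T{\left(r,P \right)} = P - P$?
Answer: $-43739$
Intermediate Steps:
$T{\left(r,P \right)} = 0$
$-43739 + T{\left(-169,59 \right)} = -43739 + 0 = -43739$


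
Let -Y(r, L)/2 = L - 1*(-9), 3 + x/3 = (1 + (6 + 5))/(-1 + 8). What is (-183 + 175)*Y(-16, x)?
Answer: 576/7 ≈ 82.286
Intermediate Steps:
x = -27/7 (x = -9 + 3*((1 + (6 + 5))/(-1 + 8)) = -9 + 3*((1 + 11)/7) = -9 + 3*(12*(⅐)) = -9 + 3*(12/7) = -9 + 36/7 = -27/7 ≈ -3.8571)
Y(r, L) = -18 - 2*L (Y(r, L) = -2*(L - 1*(-9)) = -2*(L + 9) = -2*(9 + L) = -18 - 2*L)
(-183 + 175)*Y(-16, x) = (-183 + 175)*(-18 - 2*(-27/7)) = -8*(-18 + 54/7) = -8*(-72/7) = 576/7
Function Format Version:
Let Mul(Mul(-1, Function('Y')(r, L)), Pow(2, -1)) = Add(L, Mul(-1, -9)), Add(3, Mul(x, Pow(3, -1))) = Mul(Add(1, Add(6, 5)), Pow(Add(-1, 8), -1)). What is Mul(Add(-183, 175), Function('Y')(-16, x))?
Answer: Rational(576, 7) ≈ 82.286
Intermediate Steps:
x = Rational(-27, 7) (x = Add(-9, Mul(3, Mul(Add(1, Add(6, 5)), Pow(Add(-1, 8), -1)))) = Add(-9, Mul(3, Mul(Add(1, 11), Pow(7, -1)))) = Add(-9, Mul(3, Mul(12, Rational(1, 7)))) = Add(-9, Mul(3, Rational(12, 7))) = Add(-9, Rational(36, 7)) = Rational(-27, 7) ≈ -3.8571)
Function('Y')(r, L) = Add(-18, Mul(-2, L)) (Function('Y')(r, L) = Mul(-2, Add(L, Mul(-1, -9))) = Mul(-2, Add(L, 9)) = Mul(-2, Add(9, L)) = Add(-18, Mul(-2, L)))
Mul(Add(-183, 175), Function('Y')(-16, x)) = Mul(Add(-183, 175), Add(-18, Mul(-2, Rational(-27, 7)))) = Mul(-8, Add(-18, Rational(54, 7))) = Mul(-8, Rational(-72, 7)) = Rational(576, 7)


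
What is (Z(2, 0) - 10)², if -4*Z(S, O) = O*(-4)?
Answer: 100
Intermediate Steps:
Z(S, O) = O (Z(S, O) = -O*(-4)/4 = -(-1)*O = O)
(Z(2, 0) - 10)² = (0 - 10)² = (-10)² = 100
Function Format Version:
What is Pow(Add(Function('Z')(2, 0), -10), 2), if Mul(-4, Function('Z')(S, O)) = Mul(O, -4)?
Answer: 100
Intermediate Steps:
Function('Z')(S, O) = O (Function('Z')(S, O) = Mul(Rational(-1, 4), Mul(O, -4)) = Mul(Rational(-1, 4), Mul(-4, O)) = O)
Pow(Add(Function('Z')(2, 0), -10), 2) = Pow(Add(0, -10), 2) = Pow(-10, 2) = 100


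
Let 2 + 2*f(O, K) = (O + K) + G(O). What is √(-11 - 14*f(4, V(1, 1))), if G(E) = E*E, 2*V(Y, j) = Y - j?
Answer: I*√137 ≈ 11.705*I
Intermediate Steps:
V(Y, j) = Y/2 - j/2 (V(Y, j) = (Y - j)/2 = Y/2 - j/2)
G(E) = E²
f(O, K) = -1 + K/2 + O/2 + O²/2 (f(O, K) = -1 + ((O + K) + O²)/2 = -1 + ((K + O) + O²)/2 = -1 + (K + O + O²)/2 = -1 + (K/2 + O/2 + O²/2) = -1 + K/2 + O/2 + O²/2)
√(-11 - 14*f(4, V(1, 1))) = √(-11 - 14*(-1 + ((½)*1 - ½*1)/2 + (½)*4 + (½)*4²)) = √(-11 - 14*(-1 + (½ - ½)/2 + 2 + (½)*16)) = √(-11 - 14*(-1 + (½)*0 + 2 + 8)) = √(-11 - 14*(-1 + 0 + 2 + 8)) = √(-11 - 14*9) = √(-11 - 126) = √(-137) = I*√137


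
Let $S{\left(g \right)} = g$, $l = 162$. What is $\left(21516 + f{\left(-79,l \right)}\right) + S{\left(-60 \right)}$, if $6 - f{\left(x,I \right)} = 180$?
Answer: $21282$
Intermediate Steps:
$f{\left(x,I \right)} = -174$ ($f{\left(x,I \right)} = 6 - 180 = -174$)
$\left(21516 + f{\left(-79,l \right)}\right) + S{\left(-60 \right)} = \left(21516 - 174\right) - 60 = 21342 - 60 = 21282$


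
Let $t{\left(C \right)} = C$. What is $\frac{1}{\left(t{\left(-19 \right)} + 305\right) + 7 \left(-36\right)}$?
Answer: $\frac{1}{34} \approx 0.029412$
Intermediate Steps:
$\frac{1}{\left(t{\left(-19 \right)} + 305\right) + 7 \left(-36\right)} = \frac{1}{\left(-19 + 305\right) + 7 \left(-36\right)} = \frac{1}{286 - 252} = \frac{1}{34}$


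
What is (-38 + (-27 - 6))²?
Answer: 5041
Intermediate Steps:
(-38 + (-27 - 6))² = (-38 - 33)² = (-71)² = 5041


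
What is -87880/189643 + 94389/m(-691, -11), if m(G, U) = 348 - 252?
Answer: 5963925549/6068576 ≈ 982.75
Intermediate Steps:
m(G, U) = 96
-87880/189643 + 94389/m(-691, -11) = -87880/189643 + 94389/96 = -87880*1/189643 + 94389*(1/96) = -87880/189643 + 31463/32 = 5963925549/6068576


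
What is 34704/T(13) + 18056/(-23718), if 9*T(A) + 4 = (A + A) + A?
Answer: 3703676644/415065 ≈ 8923.1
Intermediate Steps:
T(A) = -4/9 + A/3 (T(A) = -4/9 + ((A + A) + A)/9 = -4/9 + (2*A + A)/9 = -4/9 + (3*A)/9 = -4/9 + A/3)
34704/T(13) + 18056/(-23718) = 34704/(-4/9 + (⅓)*13) + 18056/(-23718) = 34704/(-4/9 + 13/3) + 18056*(-1/23718) = 34704/(35/9) - 9028/11859 = 34704*(9/35) - 9028/11859 = 312336/35 - 9028/11859 = 3703676644/415065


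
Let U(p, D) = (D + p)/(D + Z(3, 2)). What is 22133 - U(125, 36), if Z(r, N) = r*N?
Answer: 132775/6 ≈ 22129.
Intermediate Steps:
Z(r, N) = N*r
U(p, D) = (D + p)/(6 + D) (U(p, D) = (D + p)/(D + 2*3) = (D + p)/(D + 6) = (D + p)/(6 + D))
22133 - U(125, 36) = 22133 - (36 + 125)/(6 + 36) = 22133 - 161/42 = 22133 - 1*23/6 = 22133 - 23/6 = 132775/6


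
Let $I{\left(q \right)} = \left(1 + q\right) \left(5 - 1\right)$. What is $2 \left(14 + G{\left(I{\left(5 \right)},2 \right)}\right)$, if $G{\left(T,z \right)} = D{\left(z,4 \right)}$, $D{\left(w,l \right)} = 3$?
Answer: $34$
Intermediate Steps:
$I{\left(q \right)} = 4 + 4 q$ ($I{\left(q \right)} = \left(1 + q\right) 4 = 4 + 4 q$)
$G{\left(T,z \right)} = 3$
$2 \left(14 + G{\left(I{\left(5 \right)},2 \right)}\right) = 2 \left(14 + 3\right) = 2 \cdot 17 = 34$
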